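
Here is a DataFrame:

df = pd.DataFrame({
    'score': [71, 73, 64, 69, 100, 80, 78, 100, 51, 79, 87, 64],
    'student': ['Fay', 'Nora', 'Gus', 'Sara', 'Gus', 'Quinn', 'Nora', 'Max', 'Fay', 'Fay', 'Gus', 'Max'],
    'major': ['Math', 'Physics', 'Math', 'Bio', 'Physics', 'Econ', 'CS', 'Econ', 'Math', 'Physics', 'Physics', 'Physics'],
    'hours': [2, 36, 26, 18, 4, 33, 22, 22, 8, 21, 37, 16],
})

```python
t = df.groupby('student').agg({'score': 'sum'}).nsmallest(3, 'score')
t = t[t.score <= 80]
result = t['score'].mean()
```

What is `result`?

74.5

group by student, sum of score:
         score
student       
Fay        201
Gus        251
Max        164
Nora       151
Quinn       80
Sara        69
take 3 rows with smallest score:
         score
student       
Sara        69
Quinn       80
Nora       151
filter rows where score <= 80:
         score
student       
Sara        69
Quinn       80
The mean of column 'score' is 74.5.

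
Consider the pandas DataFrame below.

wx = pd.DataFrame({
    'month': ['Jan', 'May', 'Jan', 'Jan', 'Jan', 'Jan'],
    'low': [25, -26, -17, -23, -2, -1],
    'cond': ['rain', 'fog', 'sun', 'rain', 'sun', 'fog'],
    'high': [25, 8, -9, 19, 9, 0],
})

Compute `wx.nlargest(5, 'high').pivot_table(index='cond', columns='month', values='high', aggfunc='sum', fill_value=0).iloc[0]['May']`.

take 5 rows with largest high:
  month  low  cond  high
0   Jan   25  rain    25
3   Jan  -23  rain    19
4   Jan   -2   sun     9
1   May  -26   fog     8
5   Jan   -1   fog     0
pivot: rows=cond, cols=month, sum(high):
month  Jan  May
cond           
fog      0    8
rain    44    0
sun      9    0
The value at position 0, column 'May' is 8.

8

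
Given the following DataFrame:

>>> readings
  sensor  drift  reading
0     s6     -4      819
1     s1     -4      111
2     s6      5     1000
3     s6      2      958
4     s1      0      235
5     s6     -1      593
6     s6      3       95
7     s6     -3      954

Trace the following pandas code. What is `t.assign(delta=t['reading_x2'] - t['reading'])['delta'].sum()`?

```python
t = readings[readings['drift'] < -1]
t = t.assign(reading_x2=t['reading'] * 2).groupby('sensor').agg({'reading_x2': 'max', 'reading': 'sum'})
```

filter rows where drift < -1:
  sensor  drift  reading
0     s6     -4      819
1     s1     -4      111
7     s6     -3      954
add column reading_x2 = t['reading'] * 2:
  sensor  drift  reading  reading_x2
0     s6     -4      819        1638
1     s1     -4      111         222
7     s6     -3      954        1908
group by sensor: max(reading_x2), sum(reading):
        reading_x2  reading
sensor                     
s1             222      111
s6            1908     1773
add column delta = t['reading_x2'] - t['reading']:
        reading_x2  reading  delta
sensor                            
s1             222      111    111
s6            1908     1773    135
Taking the sum of column 'delta' gives 246.

246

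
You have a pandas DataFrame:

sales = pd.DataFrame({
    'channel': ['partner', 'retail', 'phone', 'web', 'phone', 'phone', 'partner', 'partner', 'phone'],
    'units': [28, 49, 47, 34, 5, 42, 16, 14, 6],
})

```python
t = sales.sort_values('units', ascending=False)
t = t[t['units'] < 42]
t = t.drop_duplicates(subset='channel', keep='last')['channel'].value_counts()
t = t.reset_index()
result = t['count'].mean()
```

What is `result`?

sort by units descending:
   channel  units
1   retail     49
2    phone     47
5    phone     42
3      web     34
0  partner     28
6  partner     16
7  partner     14
8    phone      6
4    phone      5
filter rows where units < 42:
   channel  units
3      web     34
0  partner     28
6  partner     16
7  partner     14
8    phone      6
4    phone      5
drop duplicate channel (keep=last):
   channel  units
3      web     34
7  partner     14
4    phone      5
value_counts of channel:
channel
web        1
partner    1
phone      1
Name: count, dtype: int64
reset_index():
   channel  count
0      web      1
1  partner      1
2    phone      1
The mean of column 'count' is 1.0.

1.0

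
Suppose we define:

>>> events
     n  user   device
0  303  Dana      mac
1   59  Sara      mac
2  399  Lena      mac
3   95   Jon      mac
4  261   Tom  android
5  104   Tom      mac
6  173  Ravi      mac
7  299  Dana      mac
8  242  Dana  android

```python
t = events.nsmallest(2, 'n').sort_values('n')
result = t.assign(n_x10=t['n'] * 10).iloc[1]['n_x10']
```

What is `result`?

take 2 rows with smallest n:
    n  user device
1  59  Sara    mac
3  95   Jon    mac
sort by n:
    n  user device
1  59  Sara    mac
3  95   Jon    mac
add column n_x10 = t['n'] * 10:
    n  user device  n_x10
1  59  Sara    mac    590
3  95   Jon    mac    950
The value at position 1, column 'n_x10' is 950.

950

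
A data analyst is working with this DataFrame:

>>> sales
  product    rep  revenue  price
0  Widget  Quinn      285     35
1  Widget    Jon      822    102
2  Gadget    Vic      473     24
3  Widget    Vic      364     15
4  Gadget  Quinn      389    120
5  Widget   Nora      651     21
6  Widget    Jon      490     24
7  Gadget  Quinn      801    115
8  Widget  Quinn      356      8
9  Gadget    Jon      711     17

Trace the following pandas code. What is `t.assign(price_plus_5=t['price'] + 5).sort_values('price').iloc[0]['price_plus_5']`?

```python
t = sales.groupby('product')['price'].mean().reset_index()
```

group by product, mean of price:
product
Gadget    69.000000
Widget    34.166667
Name: price, dtype: float64
reset_index():
  product      price
0  Gadget  69.000000
1  Widget  34.166667
add column price_plus_5 = t['price'] + 5:
  product      price  price_plus_5
0  Gadget  69.000000     74.000000
1  Widget  34.166667     39.166667
sort by price:
  product      price  price_plus_5
1  Widget  34.166667     39.166667
0  Gadget  69.000000     74.000000
Hence 39.1666666667.

39.1666666667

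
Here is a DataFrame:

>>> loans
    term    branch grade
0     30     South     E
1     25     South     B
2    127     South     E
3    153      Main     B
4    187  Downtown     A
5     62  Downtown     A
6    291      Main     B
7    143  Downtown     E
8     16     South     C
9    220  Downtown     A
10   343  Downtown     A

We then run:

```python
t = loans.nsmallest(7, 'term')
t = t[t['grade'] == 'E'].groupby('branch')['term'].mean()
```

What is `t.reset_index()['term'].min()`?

78.5

take 7 rows with smallest term:
   term    branch grade
8    16     South     C
1    25     South     B
0    30     South     E
5    62  Downtown     A
2   127     South     E
7   143  Downtown     E
3   153      Main     B
filter rows where grade == 'E':
   term    branch grade
0    30     South     E
2   127     South     E
7   143  Downtown     E
group by branch, mean of term:
branch
Downtown    143.0
South        78.5
Name: term, dtype: float64
reset_index():
     branch   term
0  Downtown  143.0
1     South   78.5
The min of column 'term' is 78.5.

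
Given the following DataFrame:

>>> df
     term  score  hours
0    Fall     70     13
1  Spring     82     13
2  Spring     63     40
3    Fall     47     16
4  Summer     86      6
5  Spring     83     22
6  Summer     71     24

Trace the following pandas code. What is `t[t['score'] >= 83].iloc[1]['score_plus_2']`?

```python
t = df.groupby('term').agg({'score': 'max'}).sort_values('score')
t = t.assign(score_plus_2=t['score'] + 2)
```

group by term, max of score:
        score
term         
Fall       70
Spring     83
Summer     86
sort by score:
        score
term         
Fall       70
Spring     83
Summer     86
add column score_plus_2 = t['score'] + 2:
        score  score_plus_2
term                       
Fall       70            72
Spring     83            85
Summer     86            88
filter rows where score >= 83:
        score  score_plus_2
term                       
Spring     83            85
Summer     86            88

88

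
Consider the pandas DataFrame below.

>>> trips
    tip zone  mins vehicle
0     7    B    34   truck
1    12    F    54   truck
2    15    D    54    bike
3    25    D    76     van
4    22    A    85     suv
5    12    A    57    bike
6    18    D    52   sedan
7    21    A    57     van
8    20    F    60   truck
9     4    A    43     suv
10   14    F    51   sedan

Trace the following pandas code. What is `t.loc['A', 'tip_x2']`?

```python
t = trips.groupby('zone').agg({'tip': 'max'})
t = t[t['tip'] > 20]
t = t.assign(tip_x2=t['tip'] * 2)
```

group by zone, max of tip:
      tip
zone     
A      22
B       7
D      25
F      20
filter rows where tip > 20:
      tip
zone     
A      22
D      25
add column tip_x2 = t['tip'] * 2:
      tip  tip_x2
zone             
A      22      44
D      25      50

44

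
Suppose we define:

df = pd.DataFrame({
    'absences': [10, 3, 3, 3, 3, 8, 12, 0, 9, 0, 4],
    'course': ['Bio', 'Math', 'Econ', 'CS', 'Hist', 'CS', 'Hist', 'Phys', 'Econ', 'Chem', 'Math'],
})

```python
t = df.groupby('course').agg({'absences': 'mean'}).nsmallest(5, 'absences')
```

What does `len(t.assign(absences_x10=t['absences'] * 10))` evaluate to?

5

group by course, mean of absences:
        absences
course          
Bio         10.0
CS           5.5
Chem         0.0
Econ         6.0
Hist         7.5
Math         3.5
Phys         0.0
take 5 rows with smallest absences:
        absences
course          
Chem         0.0
Phys         0.0
Math         3.5
CS           5.5
Econ         6.0
add column absences_x10 = t['absences'] * 10:
        absences  absences_x10
course                        
Chem         0.0           0.0
Phys         0.0           0.0
Math         3.5          35.0
CS           5.5          55.0
Econ         6.0          60.0
Reading off the number of rows, we get 5.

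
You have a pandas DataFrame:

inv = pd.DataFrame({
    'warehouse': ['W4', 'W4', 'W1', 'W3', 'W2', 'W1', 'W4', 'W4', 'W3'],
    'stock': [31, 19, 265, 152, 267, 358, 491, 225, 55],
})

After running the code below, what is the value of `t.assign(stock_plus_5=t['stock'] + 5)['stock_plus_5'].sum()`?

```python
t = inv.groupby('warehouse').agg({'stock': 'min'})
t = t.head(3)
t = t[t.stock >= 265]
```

group by warehouse, min of stock:
           stock
warehouse       
W1           265
W2           267
W3            55
W4            19
take first 3 rows:
           stock
warehouse       
W1           265
W2           267
W3            55
filter rows where stock >= 265:
           stock
warehouse       
W1           265
W2           267
add column stock_plus_5 = t['stock'] + 5:
           stock  stock_plus_5
warehouse                     
W1           265           270
W2           267           272
The sum of column 'stock_plus_5' is 542.

542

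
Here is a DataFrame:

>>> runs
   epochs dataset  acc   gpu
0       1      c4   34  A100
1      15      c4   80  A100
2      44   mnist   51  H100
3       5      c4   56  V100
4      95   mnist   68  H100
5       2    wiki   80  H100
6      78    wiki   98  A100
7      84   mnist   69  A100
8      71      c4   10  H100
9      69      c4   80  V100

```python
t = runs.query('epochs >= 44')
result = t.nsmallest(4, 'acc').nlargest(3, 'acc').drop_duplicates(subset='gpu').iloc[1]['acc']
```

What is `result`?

68

filter rows where epochs >= 44:
   epochs dataset  acc   gpu
2      44   mnist   51  H100
4      95   mnist   68  H100
6      78    wiki   98  A100
7      84   mnist   69  A100
8      71      c4   10  H100
9      69      c4   80  V100
take 4 rows with smallest acc:
   epochs dataset  acc   gpu
8      71      c4   10  H100
2      44   mnist   51  H100
4      95   mnist   68  H100
7      84   mnist   69  A100
take 3 rows with largest acc:
   epochs dataset  acc   gpu
7      84   mnist   69  A100
4      95   mnist   68  H100
2      44   mnist   51  H100
drop duplicate gpu (keep=first):
   epochs dataset  acc   gpu
7      84   mnist   69  A100
4      95   mnist   68  H100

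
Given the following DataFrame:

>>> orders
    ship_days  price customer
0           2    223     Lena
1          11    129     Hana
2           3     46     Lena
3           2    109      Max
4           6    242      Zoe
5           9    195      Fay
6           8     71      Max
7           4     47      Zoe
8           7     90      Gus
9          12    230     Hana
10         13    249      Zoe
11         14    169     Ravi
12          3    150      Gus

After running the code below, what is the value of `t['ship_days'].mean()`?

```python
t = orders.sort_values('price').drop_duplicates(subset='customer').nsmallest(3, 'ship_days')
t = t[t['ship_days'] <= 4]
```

3.5

sort by price:
    ship_days  price customer
2           3     46     Lena
7           4     47      Zoe
6           8     71      Max
8           7     90      Gus
3           2    109      Max
1          11    129     Hana
12          3    150      Gus
11         14    169     Ravi
5           9    195      Fay
0           2    223     Lena
9          12    230     Hana
4           6    242      Zoe
10         13    249      Zoe
drop duplicate customer (keep=first):
    ship_days  price customer
2           3     46     Lena
7           4     47      Zoe
6           8     71      Max
8           7     90      Gus
1          11    129     Hana
11         14    169     Ravi
5           9    195      Fay
take 3 rows with smallest ship_days:
   ship_days  price customer
2          3     46     Lena
7          4     47      Zoe
8          7     90      Gus
filter rows where ship_days <= 4:
   ship_days  price customer
2          3     46     Lena
7          4     47      Zoe
So mean() = 3.5.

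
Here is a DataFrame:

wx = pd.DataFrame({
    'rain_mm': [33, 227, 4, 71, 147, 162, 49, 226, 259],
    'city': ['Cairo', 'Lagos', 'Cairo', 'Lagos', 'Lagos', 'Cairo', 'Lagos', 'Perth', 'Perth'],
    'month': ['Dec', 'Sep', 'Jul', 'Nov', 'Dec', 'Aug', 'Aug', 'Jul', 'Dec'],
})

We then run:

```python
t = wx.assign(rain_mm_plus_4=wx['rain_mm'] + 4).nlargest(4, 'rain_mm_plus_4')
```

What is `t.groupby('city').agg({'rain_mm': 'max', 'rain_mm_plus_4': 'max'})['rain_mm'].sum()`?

648

add column rain_mm_plus_4 = wx['rain_mm'] + 4:
   rain_mm   city month  rain_mm_plus_4
0       33  Cairo   Dec              37
1      227  Lagos   Sep             231
2        4  Cairo   Jul               8
3       71  Lagos   Nov              75
4      147  Lagos   Dec             151
5      162  Cairo   Aug             166
6       49  Lagos   Aug              53
7      226  Perth   Jul             230
8      259  Perth   Dec             263
take 4 rows with largest rain_mm_plus_4:
   rain_mm   city month  rain_mm_plus_4
8      259  Perth   Dec             263
1      227  Lagos   Sep             231
7      226  Perth   Jul             230
5      162  Cairo   Aug             166
group by city: max(rain_mm), max(rain_mm_plus_4):
       rain_mm  rain_mm_plus_4
city                          
Cairo      162             166
Lagos      227             231
Perth      259             263
sum of column 'rain_mm' → 648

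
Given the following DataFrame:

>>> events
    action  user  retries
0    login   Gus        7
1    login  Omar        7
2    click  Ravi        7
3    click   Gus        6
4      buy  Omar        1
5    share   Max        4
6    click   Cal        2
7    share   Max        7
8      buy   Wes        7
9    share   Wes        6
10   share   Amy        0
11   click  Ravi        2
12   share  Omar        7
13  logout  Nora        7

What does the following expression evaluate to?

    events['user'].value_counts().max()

value_counts of user:
user
Omar    3
Gus     2
Ravi    2
Max     2
Wes     2
Cal     1
Amy     1
Nora    1
Name: count, dtype: int64
Finally, max of the resulting series = 3.

3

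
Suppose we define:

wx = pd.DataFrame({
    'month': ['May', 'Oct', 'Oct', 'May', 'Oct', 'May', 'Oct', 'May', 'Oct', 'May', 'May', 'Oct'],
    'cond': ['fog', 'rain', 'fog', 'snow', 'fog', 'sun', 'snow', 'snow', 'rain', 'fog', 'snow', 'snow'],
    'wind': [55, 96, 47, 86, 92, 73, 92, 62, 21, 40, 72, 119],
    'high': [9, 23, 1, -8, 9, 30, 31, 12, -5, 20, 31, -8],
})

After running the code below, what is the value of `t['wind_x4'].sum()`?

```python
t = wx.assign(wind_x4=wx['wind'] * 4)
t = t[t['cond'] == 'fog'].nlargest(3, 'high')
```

748

add column wind_x4 = wx['wind'] * 4:
   month  cond  wind  high  wind_x4
0    May   fog    55     9      220
1    Oct  rain    96    23      384
2    Oct   fog    47     1      188
3    May  snow    86    -8      344
4    Oct   fog    92     9      368
5    May   sun    73    30      292
6    Oct  snow    92    31      368
7    May  snow    62    12      248
8    Oct  rain    21    -5       84
9    May   fog    40    20      160
10   May  snow    72    31      288
11   Oct  snow   119    -8      476
filter rows where cond == 'fog':
  month cond  wind  high  wind_x4
0   May  fog    55     9      220
2   Oct  fog    47     1      188
4   Oct  fog    92     9      368
9   May  fog    40    20      160
take 3 rows with largest high:
  month cond  wind  high  wind_x4
9   May  fog    40    20      160
0   May  fog    55     9      220
4   Oct  fog    92     9      368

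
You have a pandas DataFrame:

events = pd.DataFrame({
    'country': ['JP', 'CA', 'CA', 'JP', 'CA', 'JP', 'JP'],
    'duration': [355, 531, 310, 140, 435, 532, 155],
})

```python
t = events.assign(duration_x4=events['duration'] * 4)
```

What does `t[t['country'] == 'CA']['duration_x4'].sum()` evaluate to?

add column duration_x4 = events['duration'] * 4:
  country  duration  duration_x4
0      JP       355         1420
1      CA       531         2124
2      CA       310         1240
3      JP       140          560
4      CA       435         1740
5      JP       532         2128
6      JP       155          620
filter rows where country == 'CA':
  country  duration  duration_x4
1      CA       531         2124
2      CA       310         1240
4      CA       435         1740
So sum() = 5104.

5104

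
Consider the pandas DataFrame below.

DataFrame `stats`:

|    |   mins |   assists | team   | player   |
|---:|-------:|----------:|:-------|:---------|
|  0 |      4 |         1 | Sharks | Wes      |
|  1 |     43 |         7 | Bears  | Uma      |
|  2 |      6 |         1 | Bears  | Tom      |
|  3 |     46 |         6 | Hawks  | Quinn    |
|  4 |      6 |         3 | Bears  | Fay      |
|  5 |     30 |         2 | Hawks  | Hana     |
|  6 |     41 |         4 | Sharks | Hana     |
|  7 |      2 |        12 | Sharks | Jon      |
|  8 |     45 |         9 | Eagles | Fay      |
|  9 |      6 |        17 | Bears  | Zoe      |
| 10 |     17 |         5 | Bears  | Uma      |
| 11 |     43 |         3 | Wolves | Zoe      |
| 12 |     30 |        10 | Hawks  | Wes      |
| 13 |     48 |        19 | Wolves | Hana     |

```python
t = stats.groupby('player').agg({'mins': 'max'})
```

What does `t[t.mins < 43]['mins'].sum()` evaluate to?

38

group by player, max of mins:
        mins
player      
Fay       45
Hana      48
Jon        2
Quinn     46
Tom        6
Uma       43
Wes       30
Zoe       43
filter rows where mins < 43:
        mins
player      
Jon        2
Tom        6
Wes       30
Hence 38.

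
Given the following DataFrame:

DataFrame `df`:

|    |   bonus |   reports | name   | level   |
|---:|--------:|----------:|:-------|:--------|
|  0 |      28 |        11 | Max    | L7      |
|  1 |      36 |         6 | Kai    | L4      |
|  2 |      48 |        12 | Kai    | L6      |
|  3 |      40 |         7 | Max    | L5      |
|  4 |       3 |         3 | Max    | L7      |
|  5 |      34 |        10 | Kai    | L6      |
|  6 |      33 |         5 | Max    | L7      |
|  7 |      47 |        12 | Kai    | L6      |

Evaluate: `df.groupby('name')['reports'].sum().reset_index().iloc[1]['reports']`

group by name, sum of reports:
name
Kai    40
Max    26
Name: reports, dtype: int64
reset_index():
  name  reports
0  Kai       40
1  Max       26
Hence 26.

26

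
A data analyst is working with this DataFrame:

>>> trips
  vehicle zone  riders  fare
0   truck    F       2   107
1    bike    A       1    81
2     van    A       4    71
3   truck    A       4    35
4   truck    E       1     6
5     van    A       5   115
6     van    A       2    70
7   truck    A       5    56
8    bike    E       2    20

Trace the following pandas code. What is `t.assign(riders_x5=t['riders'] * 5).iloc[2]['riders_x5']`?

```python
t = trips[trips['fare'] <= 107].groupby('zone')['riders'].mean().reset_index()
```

10.0

filter rows where fare <= 107:
  vehicle zone  riders  fare
0   truck    F       2   107
1    bike    A       1    81
2     van    A       4    71
3   truck    A       4    35
4   truck    E       1     6
6     van    A       2    70
7   truck    A       5    56
8    bike    E       2    20
group by zone, mean of riders:
zone
A    3.2
E    1.5
F    2.0
Name: riders, dtype: float64
reset_index():
  zone  riders
0    A     3.2
1    E     1.5
2    F     2.0
add column riders_x5 = t['riders'] * 5:
  zone  riders  riders_x5
0    A     3.2       16.0
1    E     1.5        7.5
2    F     2.0       10.0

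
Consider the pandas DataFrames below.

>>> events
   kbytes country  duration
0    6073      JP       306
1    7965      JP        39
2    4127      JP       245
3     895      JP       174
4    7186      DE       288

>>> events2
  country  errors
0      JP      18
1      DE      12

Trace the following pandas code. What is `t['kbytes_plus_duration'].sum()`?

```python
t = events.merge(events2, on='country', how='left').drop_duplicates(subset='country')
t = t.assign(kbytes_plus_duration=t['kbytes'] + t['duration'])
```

merge on 'country' (how='left') → 5 rows:
   kbytes country  duration  errors
0    6073      JP       306      18
1    7965      JP        39      18
2    4127      JP       245      18
3     895      JP       174      18
4    7186      DE       288      12
drop duplicate country (keep=first):
   kbytes country  duration  errors
0    6073      JP       306      18
4    7186      DE       288      12
add column kbytes_plus_duration = t['kbytes'] + t['duration']:
   kbytes country  duration  errors  kbytes_plus_duration
0    6073      JP       306      18                  6379
4    7186      DE       288      12                  7474

13853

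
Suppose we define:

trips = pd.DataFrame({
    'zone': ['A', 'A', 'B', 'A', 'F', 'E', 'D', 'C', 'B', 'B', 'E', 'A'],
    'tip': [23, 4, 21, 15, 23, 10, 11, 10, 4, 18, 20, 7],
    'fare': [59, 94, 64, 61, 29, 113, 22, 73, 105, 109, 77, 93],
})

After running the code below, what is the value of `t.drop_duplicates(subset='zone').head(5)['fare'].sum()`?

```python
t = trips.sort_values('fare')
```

sort by fare:
   zone  tip  fare
6     D   11    22
4     F   23    29
0     A   23    59
3     A   15    61
2     B   21    64
7     C   10    73
10    E   20    77
11    A    7    93
1     A    4    94
8     B    4   105
9     B   18   109
5     E   10   113
drop duplicate zone (keep=first):
   zone  tip  fare
6     D   11    22
4     F   23    29
0     A   23    59
2     B   21    64
7     C   10    73
10    E   20    77
take first 5 rows:
  zone  tip  fare
6    D   11    22
4    F   23    29
0    A   23    59
2    B   21    64
7    C   10    73
sum of column 'fare' → 247

247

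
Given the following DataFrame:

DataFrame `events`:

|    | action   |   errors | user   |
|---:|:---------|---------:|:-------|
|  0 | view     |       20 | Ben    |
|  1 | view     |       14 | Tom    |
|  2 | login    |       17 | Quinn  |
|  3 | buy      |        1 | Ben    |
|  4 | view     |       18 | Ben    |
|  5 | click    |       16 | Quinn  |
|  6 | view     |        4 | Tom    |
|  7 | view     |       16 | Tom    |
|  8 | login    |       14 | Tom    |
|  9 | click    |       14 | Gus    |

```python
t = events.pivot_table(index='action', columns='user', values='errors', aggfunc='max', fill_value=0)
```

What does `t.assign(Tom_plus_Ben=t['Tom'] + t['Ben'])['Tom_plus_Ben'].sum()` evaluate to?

pivot: rows=action, cols=user, max(errors):
user    Ben  Gus  Quinn  Tom
action                      
buy       1    0      0    0
click     0   14     16    0
login     0    0     17   14
view     20    0      0   16
add column Tom_plus_Ben = t['Tom'] + t['Ben']:
user    Ben  Gus  Quinn  Tom  Tom_plus_Ben
action                                    
buy       1    0      0    0             1
click     0   14     16    0             0
login     0    0     17   14            14
view     20    0      0   16            36

51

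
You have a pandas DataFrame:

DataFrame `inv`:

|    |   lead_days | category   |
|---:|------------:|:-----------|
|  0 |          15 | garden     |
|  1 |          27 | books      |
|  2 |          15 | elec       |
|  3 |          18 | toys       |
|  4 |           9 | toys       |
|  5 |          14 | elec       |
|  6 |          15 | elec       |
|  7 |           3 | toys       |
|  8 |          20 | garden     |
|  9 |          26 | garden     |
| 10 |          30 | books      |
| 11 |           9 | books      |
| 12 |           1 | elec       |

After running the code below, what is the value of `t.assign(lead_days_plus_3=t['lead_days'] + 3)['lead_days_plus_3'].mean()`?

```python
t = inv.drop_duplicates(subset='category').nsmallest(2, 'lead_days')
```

drop duplicate category (keep=first):
   lead_days category
0         15   garden
1         27    books
2         15     elec
3         18     toys
take 2 rows with smallest lead_days:
   lead_days category
0         15   garden
2         15     elec
add column lead_days_plus_3 = t['lead_days'] + 3:
   lead_days category  lead_days_plus_3
0         15   garden                18
2         15     elec                18

18.0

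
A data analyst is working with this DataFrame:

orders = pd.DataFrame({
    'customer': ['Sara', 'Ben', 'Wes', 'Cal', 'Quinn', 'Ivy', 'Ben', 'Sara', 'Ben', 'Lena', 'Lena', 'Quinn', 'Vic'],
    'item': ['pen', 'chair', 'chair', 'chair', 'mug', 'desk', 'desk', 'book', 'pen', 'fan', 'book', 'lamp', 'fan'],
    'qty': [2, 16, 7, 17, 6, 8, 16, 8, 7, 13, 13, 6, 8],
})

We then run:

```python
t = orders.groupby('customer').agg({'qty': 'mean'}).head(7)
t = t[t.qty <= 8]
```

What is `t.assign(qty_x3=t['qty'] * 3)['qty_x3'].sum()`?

81.0

group by customer, mean of qty:
           qty
customer      
Ben       13.0
Cal       17.0
Ivy        8.0
Lena      13.0
Quinn      6.0
Sara       5.0
Vic        8.0
Wes        7.0
take first 7 rows:
           qty
customer      
Ben       13.0
Cal       17.0
Ivy        8.0
Lena      13.0
Quinn      6.0
Sara       5.0
Vic        8.0
filter rows where qty <= 8:
          qty
customer     
Ivy       8.0
Quinn     6.0
Sara      5.0
Vic       8.0
add column qty_x3 = t['qty'] * 3:
          qty  qty_x3
customer             
Ivy       8.0    24.0
Quinn     6.0    18.0
Sara      5.0    15.0
Vic       8.0    24.0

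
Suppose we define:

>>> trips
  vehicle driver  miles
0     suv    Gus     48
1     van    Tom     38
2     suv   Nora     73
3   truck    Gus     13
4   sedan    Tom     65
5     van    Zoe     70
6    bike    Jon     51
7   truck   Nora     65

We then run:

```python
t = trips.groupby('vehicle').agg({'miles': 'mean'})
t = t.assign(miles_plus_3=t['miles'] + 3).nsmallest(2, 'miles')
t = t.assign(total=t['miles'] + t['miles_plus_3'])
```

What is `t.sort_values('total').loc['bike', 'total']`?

105.0

group by vehicle, mean of miles:
         miles
vehicle       
bike      51.0
sedan     65.0
suv       60.5
truck     39.0
van       54.0
add column miles_plus_3 = t['miles'] + 3:
         miles  miles_plus_3
vehicle                     
bike      51.0          54.0
sedan     65.0          68.0
suv       60.5          63.5
truck     39.0          42.0
van       54.0          57.0
take 2 rows with smallest miles:
         miles  miles_plus_3
vehicle                     
truck     39.0          42.0
bike      51.0          54.0
add column total = t['miles'] + t['miles_plus_3']:
         miles  miles_plus_3  total
vehicle                            
truck     39.0          42.0   81.0
bike      51.0          54.0  105.0
sort by total:
         miles  miles_plus_3  total
vehicle                            
truck     39.0          42.0   81.0
bike      51.0          54.0  105.0
Finally, value at row 'bike', column 'total' = 105.0.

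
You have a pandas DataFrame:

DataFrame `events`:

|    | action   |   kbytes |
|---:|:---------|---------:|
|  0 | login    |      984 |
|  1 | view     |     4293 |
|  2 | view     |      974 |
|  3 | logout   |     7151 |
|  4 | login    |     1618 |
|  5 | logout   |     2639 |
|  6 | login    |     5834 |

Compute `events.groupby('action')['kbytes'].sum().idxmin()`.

group by action, sum of kbytes:
action
login     8436
logout    9790
view      5267
Name: kbytes, dtype: int64
Reading off the label with the smallest value, we get view.

view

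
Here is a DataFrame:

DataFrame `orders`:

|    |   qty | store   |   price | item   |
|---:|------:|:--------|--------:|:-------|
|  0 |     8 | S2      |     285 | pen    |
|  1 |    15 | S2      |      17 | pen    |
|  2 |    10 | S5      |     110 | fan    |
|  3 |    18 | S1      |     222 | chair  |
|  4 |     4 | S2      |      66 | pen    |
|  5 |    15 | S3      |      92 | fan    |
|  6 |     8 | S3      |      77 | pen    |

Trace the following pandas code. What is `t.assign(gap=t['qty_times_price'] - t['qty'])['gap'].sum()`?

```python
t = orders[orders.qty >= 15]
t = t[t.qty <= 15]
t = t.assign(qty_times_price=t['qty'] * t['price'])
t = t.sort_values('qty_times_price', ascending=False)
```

1605

filter rows where qty >= 15:
   qty store  price   item
1   15    S2     17    pen
3   18    S1    222  chair
5   15    S3     92    fan
filter rows where qty <= 15:
   qty store  price item
1   15    S2     17  pen
5   15    S3     92  fan
add column qty_times_price = t['qty'] * t['price']:
   qty store  price item  qty_times_price
1   15    S2     17  pen              255
5   15    S3     92  fan             1380
sort by qty_times_price descending:
   qty store  price item  qty_times_price
5   15    S3     92  fan             1380
1   15    S2     17  pen              255
add column gap = t['qty_times_price'] - t['qty']:
   qty store  price item  qty_times_price   gap
5   15    S3     92  fan             1380  1365
1   15    S2     17  pen              255   240
Finally, sum of column 'gap' = 1605.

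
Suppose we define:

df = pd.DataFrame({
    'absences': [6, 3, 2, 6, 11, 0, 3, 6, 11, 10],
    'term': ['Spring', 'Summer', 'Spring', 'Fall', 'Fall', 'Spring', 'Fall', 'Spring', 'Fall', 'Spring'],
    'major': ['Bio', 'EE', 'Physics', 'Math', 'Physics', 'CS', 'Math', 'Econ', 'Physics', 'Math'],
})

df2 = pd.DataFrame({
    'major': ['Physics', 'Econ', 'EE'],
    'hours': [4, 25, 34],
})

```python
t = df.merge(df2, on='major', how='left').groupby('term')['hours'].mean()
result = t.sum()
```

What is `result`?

merge on 'major' (how='left') → 10 rows:
   absences    term    major  hours
0         6  Spring      Bio    NaN
1         3  Summer       EE   34.0
2         2  Spring  Physics    4.0
3         6    Fall     Math    NaN
4        11    Fall  Physics    4.0
5         0  Spring       CS    NaN
6         3    Fall     Math    NaN
7         6  Spring     Econ   25.0
8        11    Fall  Physics    4.0
9        10  Spring     Math    NaN
group by term, mean of hours:
term
Fall       4.0
Spring    14.5
Summer    34.0
Name: hours, dtype: float64
So sum() = 52.5.

52.5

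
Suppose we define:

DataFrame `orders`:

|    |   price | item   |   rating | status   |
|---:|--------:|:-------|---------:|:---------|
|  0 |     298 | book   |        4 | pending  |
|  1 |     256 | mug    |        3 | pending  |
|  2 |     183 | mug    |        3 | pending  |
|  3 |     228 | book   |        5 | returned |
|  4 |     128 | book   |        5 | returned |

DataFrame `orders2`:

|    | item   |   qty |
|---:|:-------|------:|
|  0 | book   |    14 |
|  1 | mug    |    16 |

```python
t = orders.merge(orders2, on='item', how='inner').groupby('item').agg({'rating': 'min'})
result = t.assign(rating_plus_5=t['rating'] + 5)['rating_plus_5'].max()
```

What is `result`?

merge on 'item' (how='inner') → 5 rows:
   price  item  rating    status  qty
0    298  book       4   pending   14
1    256   mug       3   pending   16
2    183   mug       3   pending   16
3    228  book       5  returned   14
4    128  book       5  returned   14
group by item, min of rating:
      rating
item        
book       4
mug        3
add column rating_plus_5 = t['rating'] + 5:
      rating  rating_plus_5
item                       
book       4              9
mug        3              8

9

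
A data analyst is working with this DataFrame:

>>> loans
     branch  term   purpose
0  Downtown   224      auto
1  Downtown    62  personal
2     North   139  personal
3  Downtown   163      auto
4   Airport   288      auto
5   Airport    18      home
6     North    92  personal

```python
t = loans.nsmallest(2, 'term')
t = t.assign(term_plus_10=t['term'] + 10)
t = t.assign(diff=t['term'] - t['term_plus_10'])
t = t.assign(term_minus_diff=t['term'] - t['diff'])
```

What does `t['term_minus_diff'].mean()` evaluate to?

take 2 rows with smallest term:
     branch  term   purpose
5   Airport    18      home
1  Downtown    62  personal
add column term_plus_10 = t['term'] + 10:
     branch  term   purpose  term_plus_10
5   Airport    18      home            28
1  Downtown    62  personal            72
add column diff = t['term'] - t['term_plus_10']:
     branch  term   purpose  term_plus_10  diff
5   Airport    18      home            28   -10
1  Downtown    62  personal            72   -10
add column term_minus_diff = t['term'] - t['diff']:
     branch  term   purpose  term_plus_10  diff  term_minus_diff
5   Airport    18      home            28   -10               28
1  Downtown    62  personal            72   -10               72
Then the mean of column 'term_minus_diff': 50.0

50.0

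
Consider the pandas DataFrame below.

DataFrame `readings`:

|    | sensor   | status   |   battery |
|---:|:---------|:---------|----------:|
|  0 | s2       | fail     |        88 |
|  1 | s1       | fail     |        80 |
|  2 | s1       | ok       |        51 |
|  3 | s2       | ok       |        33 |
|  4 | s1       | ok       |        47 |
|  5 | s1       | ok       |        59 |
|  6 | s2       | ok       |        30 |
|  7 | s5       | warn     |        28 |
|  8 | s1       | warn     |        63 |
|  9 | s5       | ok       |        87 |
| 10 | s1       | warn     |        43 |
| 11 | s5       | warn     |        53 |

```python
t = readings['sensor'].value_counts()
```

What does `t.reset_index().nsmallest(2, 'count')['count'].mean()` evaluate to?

3.0

value_counts of sensor:
sensor
s1    6
s2    3
s5    3
Name: count, dtype: int64
reset_index():
  sensor  count
0     s1      6
1     s2      3
2     s5      3
take 2 rows with smallest count:
  sensor  count
1     s2      3
2     s5      3
Then the mean of column 'count': 3.0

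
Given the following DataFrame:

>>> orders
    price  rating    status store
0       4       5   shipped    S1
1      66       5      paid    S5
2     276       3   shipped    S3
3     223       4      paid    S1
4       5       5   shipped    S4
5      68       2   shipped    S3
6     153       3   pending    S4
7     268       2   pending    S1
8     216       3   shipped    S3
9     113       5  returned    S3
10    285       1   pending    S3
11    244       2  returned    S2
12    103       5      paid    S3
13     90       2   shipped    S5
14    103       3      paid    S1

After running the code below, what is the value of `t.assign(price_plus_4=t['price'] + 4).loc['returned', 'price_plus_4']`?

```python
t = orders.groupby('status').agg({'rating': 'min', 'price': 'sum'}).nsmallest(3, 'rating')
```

group by status: min(rating), sum(price):
          rating  price
status                 
paid           3    495
pending        1    706
returned       2    357
shipped        2    659
take 3 rows with smallest rating:
          rating  price
status                 
pending        1    706
returned       2    357
shipped        2    659
add column price_plus_4 = t['price'] + 4:
          rating  price  price_plus_4
status                               
pending        1    706           710
returned       2    357           361
shipped        2    659           663
The value at row 'returned', column 'price_plus_4' is 361.

361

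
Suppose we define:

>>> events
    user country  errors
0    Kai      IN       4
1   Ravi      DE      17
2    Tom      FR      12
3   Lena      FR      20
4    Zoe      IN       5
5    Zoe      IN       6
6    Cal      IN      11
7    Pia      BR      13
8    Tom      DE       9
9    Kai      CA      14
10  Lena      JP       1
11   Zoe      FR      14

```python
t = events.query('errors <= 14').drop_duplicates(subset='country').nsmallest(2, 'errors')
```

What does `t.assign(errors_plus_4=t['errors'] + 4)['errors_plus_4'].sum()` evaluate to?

filter rows where errors <= 14:
    user country  errors
0    Kai      IN       4
2    Tom      FR      12
4    Zoe      IN       5
5    Zoe      IN       6
6    Cal      IN      11
7    Pia      BR      13
8    Tom      DE       9
9    Kai      CA      14
10  Lena      JP       1
11   Zoe      FR      14
drop duplicate country (keep=first):
    user country  errors
0    Kai      IN       4
2    Tom      FR      12
7    Pia      BR      13
8    Tom      DE       9
9    Kai      CA      14
10  Lena      JP       1
take 2 rows with smallest errors:
    user country  errors
10  Lena      JP       1
0    Kai      IN       4
add column errors_plus_4 = t['errors'] + 4:
    user country  errors  errors_plus_4
10  Lena      JP       1              5
0    Kai      IN       4              8
sum of column 'errors_plus_4' → 13

13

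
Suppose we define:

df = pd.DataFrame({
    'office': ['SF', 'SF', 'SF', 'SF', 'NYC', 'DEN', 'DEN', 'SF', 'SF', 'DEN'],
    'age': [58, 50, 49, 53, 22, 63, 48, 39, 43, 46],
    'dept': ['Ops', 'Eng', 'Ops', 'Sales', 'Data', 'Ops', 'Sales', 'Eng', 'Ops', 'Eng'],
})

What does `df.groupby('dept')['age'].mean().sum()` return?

170.75

group by dept, mean of age:
dept
Data     22.00
Eng      45.00
Ops      53.25
Sales    50.50
Name: age, dtype: float64
sum of the resulting series → 170.75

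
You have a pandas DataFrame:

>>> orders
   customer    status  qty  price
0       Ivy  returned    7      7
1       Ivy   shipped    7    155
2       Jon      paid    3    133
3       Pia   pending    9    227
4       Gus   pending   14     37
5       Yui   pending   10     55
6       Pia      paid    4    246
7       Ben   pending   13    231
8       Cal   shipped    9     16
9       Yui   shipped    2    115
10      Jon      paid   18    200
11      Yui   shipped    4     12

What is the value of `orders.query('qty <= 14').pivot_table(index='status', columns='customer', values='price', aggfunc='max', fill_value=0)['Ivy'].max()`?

filter rows where qty <= 14:
   customer    status  qty  price
0       Ivy  returned    7      7
1       Ivy   shipped    7    155
2       Jon      paid    3    133
3       Pia   pending    9    227
4       Gus   pending   14     37
5       Yui   pending   10     55
6       Pia      paid    4    246
7       Ben   pending   13    231
8       Cal   shipped    9     16
9       Yui   shipped    2    115
11      Yui   shipped    4     12
pivot: rows=status, cols=customer, max(price):
customer  Ben  Cal  Gus  Ivy  Jon  Pia  Yui
status                                     
paid        0    0    0    0  133  246    0
pending   231    0   37    0    0  227   55
returned    0    0    0    7    0    0    0
shipped     0   16    0  155    0    0  115
max of column 'Ivy' → 155

155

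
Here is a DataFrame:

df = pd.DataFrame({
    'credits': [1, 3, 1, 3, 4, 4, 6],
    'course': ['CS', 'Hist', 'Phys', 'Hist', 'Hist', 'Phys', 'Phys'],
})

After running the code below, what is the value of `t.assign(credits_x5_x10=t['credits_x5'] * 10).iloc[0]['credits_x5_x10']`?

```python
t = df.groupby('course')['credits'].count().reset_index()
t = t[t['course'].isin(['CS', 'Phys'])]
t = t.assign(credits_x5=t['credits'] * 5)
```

group by course, count of credits:
course
CS      1
Hist    3
Phys    3
Name: credits, dtype: int64
reset_index():
  course  credits
0     CS        1
1   Hist        3
2   Phys        3
filter rows where course in ['CS', 'Phys']:
  course  credits
0     CS        1
2   Phys        3
add column credits_x5 = t['credits'] * 5:
  course  credits  credits_x5
0     CS        1           5
2   Phys        3          15
add column credits_x5_x10 = t['credits_x5'] * 10:
  course  credits  credits_x5  credits_x5_x10
0     CS        1           5              50
2   Phys        3          15             150
Reading off the value at position 0, column 'credits_x5_x10', we get 50.

50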